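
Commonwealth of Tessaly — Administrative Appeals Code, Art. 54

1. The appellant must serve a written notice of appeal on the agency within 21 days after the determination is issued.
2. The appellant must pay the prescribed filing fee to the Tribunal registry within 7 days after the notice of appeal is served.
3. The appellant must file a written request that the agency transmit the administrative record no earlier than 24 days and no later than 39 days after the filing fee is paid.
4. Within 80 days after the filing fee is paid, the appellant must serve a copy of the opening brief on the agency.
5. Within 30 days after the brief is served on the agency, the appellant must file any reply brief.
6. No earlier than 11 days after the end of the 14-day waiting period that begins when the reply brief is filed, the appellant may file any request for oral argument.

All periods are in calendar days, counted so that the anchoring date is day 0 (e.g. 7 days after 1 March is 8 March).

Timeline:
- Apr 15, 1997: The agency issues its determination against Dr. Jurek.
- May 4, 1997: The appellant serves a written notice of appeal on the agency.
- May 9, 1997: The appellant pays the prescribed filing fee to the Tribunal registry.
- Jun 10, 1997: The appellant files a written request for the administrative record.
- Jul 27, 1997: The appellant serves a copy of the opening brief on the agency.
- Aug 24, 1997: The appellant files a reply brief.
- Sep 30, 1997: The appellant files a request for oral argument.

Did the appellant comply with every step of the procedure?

Step 1: 21 days after Apr 15, 1997 (when the determination is issued) is May 6, 1997; done May 4, 1997 — timely.
Step 2: 7 days after May 4, 1997 (when the notice of appeal is served) is May 11, 1997; done May 9, 1997 — timely.
Step 3: the window is 24–39 days after May 9, 1997 (when the filing fee is paid), so Jun 2, 1997 through Jun 17, 1997; done Jun 10, 1997 — within the window.
Step 4: 80 days after May 9, 1997 (when the filing fee is paid) is Jul 28, 1997; done Jul 27, 1997 — timely.
Step 5: 30 days after Jul 27, 1997 (when the brief is served on the agency) is Aug 26, 1997; completed Aug 24, 1997, before the deadline.
Step 6: the earliest permitted date is 11 days after Sep 7, 1997 (end of the 14-day waiting period, which began when the reply brief is filed on Aug 24, 1997), i.e. Sep 18, 1997; Sep 30, 1997 is on or after that date.

Yes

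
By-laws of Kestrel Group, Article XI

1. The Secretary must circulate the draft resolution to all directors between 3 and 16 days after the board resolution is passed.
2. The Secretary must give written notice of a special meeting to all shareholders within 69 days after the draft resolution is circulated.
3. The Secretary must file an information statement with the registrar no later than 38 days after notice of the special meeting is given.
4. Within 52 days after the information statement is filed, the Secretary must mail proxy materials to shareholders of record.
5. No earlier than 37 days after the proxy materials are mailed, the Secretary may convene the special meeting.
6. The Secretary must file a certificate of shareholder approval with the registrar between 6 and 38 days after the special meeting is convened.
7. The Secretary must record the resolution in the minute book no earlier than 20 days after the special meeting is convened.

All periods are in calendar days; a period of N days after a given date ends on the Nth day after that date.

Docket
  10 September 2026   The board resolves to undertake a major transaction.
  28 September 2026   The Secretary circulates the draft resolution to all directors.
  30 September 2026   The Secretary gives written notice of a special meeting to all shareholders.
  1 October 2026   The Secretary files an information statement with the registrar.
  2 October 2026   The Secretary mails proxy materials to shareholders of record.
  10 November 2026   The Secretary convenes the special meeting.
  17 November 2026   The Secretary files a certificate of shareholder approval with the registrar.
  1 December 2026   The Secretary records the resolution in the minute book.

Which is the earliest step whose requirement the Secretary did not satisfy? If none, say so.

Step 1

Step 1 — 3 and 16 days from 10 September 2026 (when the board resolution is passed) are 13 September 2026 and 26 September 2026 respectively; done 28 September 2026 — 2 days after the window closed.
Later steps need not be reached.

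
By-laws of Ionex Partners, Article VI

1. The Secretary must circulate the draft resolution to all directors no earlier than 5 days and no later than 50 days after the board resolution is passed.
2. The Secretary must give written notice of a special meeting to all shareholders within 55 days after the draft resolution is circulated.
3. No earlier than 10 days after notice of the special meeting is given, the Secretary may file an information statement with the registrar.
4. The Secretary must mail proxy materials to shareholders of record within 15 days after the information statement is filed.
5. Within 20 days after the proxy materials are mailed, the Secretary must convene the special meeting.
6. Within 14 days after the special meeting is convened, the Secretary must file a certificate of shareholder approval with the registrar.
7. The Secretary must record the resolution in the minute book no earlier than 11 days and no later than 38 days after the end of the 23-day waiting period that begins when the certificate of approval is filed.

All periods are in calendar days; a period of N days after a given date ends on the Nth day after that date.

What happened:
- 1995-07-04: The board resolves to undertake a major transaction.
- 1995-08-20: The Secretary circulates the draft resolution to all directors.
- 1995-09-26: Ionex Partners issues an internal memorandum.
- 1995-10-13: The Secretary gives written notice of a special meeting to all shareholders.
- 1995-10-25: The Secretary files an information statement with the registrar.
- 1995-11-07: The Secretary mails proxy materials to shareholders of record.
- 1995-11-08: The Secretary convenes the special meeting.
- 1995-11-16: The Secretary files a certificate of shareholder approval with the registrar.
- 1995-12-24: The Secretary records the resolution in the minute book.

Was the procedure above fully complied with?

Step 1 — 5 and 50 days from 1995-07-04 (when the board resolution is passed) are 1995-07-09 and 1995-08-23 respectively; 1995-08-20 falls inside that range.
Step 2 — counting 55 days from 1995-08-20 (when the draft resolution is circulated) gives a deadline of 1995-10-14; completed 1995-10-13, before the deadline.
Step 3 — must wait 10 days from 1995-10-13 (when notice of the special meeting is given), so not before 1995-10-23; done 1995-10-25, after the minimum wait.
Step 4 — counting 15 days from 1995-10-25 (when the information statement is filed) gives a deadline of 1995-11-09; done 1995-11-07 — timely.
Step 5 — counting 20 days from 1995-11-07 (when the proxy materials are mailed) gives a deadline of 1995-11-27; 1995-11-08 is within that limit.
Step 6 — counting 14 days from 1995-11-08 (when the special meeting is convened) gives a deadline of 1995-11-22; done 1995-11-16 — timely.
Step 7 — 11 and 38 days from 1995-12-09 (end of the 23-day waiting period, which began when the certificate of approval is filed on 1995-11-16) are 1995-12-20 and 1996-01-16 respectively; 1995-12-24 falls inside that range.

Yes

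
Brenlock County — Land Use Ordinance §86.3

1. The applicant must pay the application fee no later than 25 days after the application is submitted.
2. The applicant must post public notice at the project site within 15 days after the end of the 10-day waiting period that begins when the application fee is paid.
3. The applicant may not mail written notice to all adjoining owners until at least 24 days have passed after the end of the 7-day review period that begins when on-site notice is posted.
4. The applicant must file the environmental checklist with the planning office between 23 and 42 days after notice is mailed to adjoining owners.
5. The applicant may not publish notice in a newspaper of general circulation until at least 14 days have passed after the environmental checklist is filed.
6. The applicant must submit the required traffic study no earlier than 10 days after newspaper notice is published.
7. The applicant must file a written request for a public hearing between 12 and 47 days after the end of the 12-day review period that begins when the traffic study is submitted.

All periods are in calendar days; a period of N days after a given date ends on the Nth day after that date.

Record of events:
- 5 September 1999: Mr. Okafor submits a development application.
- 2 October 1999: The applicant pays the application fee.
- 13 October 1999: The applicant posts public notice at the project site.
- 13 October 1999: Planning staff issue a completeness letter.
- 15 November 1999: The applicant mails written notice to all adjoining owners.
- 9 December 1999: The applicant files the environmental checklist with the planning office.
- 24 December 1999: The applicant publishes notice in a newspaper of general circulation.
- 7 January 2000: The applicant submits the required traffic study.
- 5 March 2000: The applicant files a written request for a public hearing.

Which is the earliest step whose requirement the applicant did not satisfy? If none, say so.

(1) due by 5 September 1999 + 25 days = 30 September 1999; 2 October 1999 misses that deadline by 2 days.
Later steps need not be reached.

Step 1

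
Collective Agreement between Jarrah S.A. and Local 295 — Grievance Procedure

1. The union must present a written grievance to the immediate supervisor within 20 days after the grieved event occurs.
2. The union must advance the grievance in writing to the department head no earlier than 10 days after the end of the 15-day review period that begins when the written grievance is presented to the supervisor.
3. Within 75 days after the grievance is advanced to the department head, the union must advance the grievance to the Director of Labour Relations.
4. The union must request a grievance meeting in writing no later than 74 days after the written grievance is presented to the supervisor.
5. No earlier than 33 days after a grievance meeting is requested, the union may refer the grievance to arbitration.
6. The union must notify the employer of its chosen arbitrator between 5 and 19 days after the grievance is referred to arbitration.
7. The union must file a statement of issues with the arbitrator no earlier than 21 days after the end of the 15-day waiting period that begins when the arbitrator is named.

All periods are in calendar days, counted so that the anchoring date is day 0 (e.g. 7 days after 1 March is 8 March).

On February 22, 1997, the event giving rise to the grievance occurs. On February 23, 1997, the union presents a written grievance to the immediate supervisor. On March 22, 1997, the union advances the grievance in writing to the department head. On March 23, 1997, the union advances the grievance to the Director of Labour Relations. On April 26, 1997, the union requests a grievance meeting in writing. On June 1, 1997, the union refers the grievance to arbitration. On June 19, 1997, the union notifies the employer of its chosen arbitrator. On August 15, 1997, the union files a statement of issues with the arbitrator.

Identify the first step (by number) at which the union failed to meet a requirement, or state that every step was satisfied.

Step 1 — counting 20 days from February 22, 1997 (when the grieved event occurs) gives a deadline of March 14, 1997; completed February 23, 1997, before the deadline.
Step 2 — must wait 10 days from March 10, 1997 (end of the 15-day review period, which began when the written grievance is presented to the supervisor on February 23, 1997), so not before March 20, 1997; done March 22, 1997 — permitted.
Step 3 — counting 75 days from March 22, 1997 (when the grievance is advanced to the department head) gives a deadline of June 5, 1997; completed March 23, 1997, before the deadline.
Step 4 — counting 74 days from February 23, 1997 (when the written grievance is presented to the supervisor) gives a deadline of May 8, 1997; completed April 26, 1997, before the deadline.
Step 5 — must wait 33 days from April 26, 1997 (when a grievance meeting is requested), so not before May 29, 1997; done June 1, 1997, after the minimum wait.
Step 6 — 5 and 19 days from June 1, 1997 (when the grievance is referred to arbitration) are June 6, 1997 and June 20, 1997 respectively; done June 19, 1997, which is between those dates.
Step 7 — must wait 21 days from July 4, 1997 (end of the 15-day waiting period, which began when the arbitrator is named on June 19, 1997), so not before July 25, 1997; August 15, 1997 is on or after that date.

None — every step was satisfied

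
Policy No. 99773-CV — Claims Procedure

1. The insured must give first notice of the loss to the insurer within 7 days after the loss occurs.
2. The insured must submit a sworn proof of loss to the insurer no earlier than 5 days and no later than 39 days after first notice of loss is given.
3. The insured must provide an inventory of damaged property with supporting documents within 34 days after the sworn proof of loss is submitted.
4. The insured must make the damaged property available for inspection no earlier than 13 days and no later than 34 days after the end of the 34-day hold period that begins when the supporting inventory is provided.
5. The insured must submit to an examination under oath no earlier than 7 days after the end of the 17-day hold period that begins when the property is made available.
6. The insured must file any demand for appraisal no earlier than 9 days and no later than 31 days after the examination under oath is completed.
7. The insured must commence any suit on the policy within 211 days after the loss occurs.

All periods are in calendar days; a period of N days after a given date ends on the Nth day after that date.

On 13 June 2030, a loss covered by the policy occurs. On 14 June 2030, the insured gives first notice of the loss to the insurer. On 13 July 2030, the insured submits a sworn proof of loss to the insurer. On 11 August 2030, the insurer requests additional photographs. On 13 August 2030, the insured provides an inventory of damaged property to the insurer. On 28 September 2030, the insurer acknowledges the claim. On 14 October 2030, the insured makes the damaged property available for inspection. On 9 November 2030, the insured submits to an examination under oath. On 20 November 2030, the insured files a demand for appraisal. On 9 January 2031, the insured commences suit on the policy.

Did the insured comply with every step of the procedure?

Yes

(1) due by 13 June 2030 + 7 days = 20 June 2030; completed 14 June 2030, before the deadline.
(2) the permitted window runs from 14 June 2030 + 5 = 19 June 2030 to 14 June 2030 + 39 = 23 July 2030; 13 July 2030 falls inside that range.
(3) due by 13 July 2030 + 34 days = 16 August 2030; done 13 August 2030 — timely.
(4) the permitted window runs from 16 September 2030 + 13 = 29 September 2030 to 16 September 2030 + 34 = 20 October 2030; 14 October 2030 falls inside that range.
(5) permitted from 31 October 2030 + 7 days = 7 November 2030 onward; done 9 November 2030, after the minimum wait.
(6) the permitted window runs from 9 November 2030 + 9 = 18 November 2030 to 9 November 2030 + 31 = 10 December 2030; done 20 November 2030, which is between those dates.
(7) due by 13 June 2030 + 211 days = 10 January 2031; done 9 January 2031 — timely.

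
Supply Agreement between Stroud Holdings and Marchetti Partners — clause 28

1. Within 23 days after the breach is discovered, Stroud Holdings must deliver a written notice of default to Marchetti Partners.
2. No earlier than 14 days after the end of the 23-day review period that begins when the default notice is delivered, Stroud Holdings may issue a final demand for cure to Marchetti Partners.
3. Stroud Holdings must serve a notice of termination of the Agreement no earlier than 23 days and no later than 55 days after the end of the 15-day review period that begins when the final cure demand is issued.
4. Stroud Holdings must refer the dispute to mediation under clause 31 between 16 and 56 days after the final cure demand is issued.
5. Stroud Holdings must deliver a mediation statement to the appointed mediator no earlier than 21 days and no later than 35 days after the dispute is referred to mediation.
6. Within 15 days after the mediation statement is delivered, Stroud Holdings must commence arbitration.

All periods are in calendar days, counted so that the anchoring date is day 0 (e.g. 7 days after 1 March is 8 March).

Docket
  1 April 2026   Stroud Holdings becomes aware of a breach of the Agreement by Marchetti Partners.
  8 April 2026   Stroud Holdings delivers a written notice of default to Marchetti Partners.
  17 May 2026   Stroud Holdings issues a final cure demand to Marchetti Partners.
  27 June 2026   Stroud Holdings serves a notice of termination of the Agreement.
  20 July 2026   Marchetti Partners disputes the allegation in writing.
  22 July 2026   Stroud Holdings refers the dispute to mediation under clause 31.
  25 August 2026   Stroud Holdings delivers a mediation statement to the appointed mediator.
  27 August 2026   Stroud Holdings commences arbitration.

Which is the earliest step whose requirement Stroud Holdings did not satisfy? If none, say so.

Step 1 — counting 23 days from 1 April 2026 (when the breach is discovered) gives a deadline of 24 April 2026; completed 8 April 2026, before the deadline.
Step 2 — must wait 14 days from 1 May 2026 (end of the 23-day review period, which began when the default notice is delivered on 8 April 2026), so not before 15 May 2026; done 17 May 2026 — permitted.
Step 3 — 23 and 55 days from 1 June 2026 (end of the 15-day review period, which began when the final cure demand is issued on 17 May 2026) are 24 June 2026 and 26 July 2026 respectively; done 27 June 2026 — within the window.
Step 4 — 16 and 56 days from 17 May 2026 (when the final cure demand is issued) are 2 June 2026 and 12 July 2026 respectively; 22 July 2026 is 10 days past the end of the window.

Step 4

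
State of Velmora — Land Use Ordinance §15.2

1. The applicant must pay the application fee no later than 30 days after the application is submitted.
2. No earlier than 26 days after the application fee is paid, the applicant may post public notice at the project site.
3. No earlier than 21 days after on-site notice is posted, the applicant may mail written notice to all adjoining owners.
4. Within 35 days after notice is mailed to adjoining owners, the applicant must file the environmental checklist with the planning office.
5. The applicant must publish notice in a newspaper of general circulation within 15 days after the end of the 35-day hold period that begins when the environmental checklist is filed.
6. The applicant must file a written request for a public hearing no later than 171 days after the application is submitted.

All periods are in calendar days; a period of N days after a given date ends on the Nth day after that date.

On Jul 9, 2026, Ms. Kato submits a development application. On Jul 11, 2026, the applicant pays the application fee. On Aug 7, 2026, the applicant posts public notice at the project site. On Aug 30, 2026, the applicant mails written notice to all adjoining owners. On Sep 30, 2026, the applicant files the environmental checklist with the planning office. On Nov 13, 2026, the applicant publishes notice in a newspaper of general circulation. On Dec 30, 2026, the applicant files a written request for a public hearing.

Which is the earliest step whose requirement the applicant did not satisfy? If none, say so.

Step 1 — counting 30 days from Jul 9, 2026 (when the application is submitted) gives a deadline of Aug 8, 2026; Jul 11, 2026 is within that limit.
Step 2 — must wait 26 days from Jul 11, 2026 (when the application fee is paid), so not before Aug 6, 2026; done Aug 7, 2026, after the minimum wait.
Step 3 — must wait 21 days from Aug 7, 2026 (when on-site notice is posted), so not before Aug 28, 2026; done Aug 30, 2026, after the minimum wait.
Step 4 — counting 35 days from Aug 30, 2026 (when notice is mailed to adjoining owners) gives a deadline of Oct 4, 2026; completed Sep 30, 2026, before the deadline.
Step 5 — counting 15 days from Nov 4, 2026 (end of the 35-day hold period, which began when the environmental checklist is filed on Sep 30, 2026) gives a deadline of Nov 19, 2026; Nov 13, 2026 is within that limit.
Step 6 — counting 171 days from Jul 9, 2026 (when the application is submitted) gives a deadline of Dec 27, 2026; Dec 30, 2026 misses that deadline by 3 days.
The analysis stops there.

Step 6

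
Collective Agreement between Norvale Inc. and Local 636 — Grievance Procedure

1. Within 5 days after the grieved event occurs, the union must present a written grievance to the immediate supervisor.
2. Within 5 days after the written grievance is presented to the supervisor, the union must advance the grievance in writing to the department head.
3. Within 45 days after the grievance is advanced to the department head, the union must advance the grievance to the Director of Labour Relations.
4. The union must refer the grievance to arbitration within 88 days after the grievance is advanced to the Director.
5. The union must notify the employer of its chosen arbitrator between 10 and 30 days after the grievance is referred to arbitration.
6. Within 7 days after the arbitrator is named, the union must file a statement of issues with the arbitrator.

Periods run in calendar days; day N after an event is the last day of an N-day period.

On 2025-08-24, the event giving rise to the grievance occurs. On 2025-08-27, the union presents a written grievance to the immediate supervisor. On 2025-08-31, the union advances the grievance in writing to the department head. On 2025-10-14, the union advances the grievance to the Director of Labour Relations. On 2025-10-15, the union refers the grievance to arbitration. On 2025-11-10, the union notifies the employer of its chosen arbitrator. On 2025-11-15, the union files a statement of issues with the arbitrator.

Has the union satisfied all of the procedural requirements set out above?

(1) due by 2025-08-24 + 5 days = 2025-08-29; done 2025-08-27 — timely.
(2) due by 2025-08-27 + 5 days = 2025-09-01; done 2025-08-31 — timely.
(3) due by 2025-08-31 + 45 days = 2025-10-15; done 2025-10-14 — timely.
(4) due by 2025-10-14 + 88 days = 2026-01-10; done 2025-10-15 — timely.
(5) the permitted window runs from 2025-10-15 + 10 = 2025-10-25 to 2025-10-15 + 30 = 2025-11-14; 2025-11-10 falls inside that range.
(6) due by 2025-11-10 + 7 days = 2025-11-17; done 2025-11-15 — timely.

Yes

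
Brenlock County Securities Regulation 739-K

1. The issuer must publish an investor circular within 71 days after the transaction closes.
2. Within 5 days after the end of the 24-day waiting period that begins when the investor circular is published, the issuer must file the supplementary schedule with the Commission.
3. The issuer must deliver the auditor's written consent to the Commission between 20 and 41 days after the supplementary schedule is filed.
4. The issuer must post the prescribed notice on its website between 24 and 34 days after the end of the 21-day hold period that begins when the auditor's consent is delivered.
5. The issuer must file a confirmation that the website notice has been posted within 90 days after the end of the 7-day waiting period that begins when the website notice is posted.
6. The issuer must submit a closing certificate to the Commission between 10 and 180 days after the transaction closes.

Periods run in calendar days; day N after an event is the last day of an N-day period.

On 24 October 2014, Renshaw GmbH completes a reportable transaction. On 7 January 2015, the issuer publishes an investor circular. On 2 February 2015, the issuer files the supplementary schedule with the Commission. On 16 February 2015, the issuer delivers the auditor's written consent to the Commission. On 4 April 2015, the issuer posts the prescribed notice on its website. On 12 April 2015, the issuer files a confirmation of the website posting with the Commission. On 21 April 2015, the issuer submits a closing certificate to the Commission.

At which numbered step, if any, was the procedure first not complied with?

Step 1

Step 1: 71 days after 24 October 2014 (when the transaction closes) is 3 January 2015; done 7 January 2015 — 4 days late.
The procedure was therefore not followed at step 1.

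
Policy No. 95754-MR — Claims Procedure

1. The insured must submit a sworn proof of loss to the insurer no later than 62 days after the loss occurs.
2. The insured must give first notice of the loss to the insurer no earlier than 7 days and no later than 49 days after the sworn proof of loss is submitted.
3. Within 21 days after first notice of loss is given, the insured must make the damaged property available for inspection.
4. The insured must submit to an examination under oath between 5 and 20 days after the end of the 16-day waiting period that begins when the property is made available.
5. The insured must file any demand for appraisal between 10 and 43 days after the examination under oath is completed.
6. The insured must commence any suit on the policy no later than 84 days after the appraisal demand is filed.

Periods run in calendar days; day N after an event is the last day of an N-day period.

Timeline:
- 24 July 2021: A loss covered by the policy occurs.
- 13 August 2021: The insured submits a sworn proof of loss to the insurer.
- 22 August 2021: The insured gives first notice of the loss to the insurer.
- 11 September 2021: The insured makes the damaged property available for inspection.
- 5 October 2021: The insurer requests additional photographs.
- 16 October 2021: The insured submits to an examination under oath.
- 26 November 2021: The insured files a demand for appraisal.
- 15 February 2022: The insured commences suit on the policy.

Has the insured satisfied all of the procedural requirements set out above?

Step 1: 62 days after 24 July 2021 (when the loss occurs) is 24 September 2021; done 13 August 2021 — timely.
Step 2: the window is 7–49 days after 13 August 2021 (when the sworn proof of loss is submitted), so 20 August 2021 through 1 October 2021; done 22 August 2021, which is between those dates.
Step 3: 21 days after 22 August 2021 (when first notice of loss is given) is 12 September 2021; done 11 September 2021 — timely.
Step 4: the window is 5–20 days after 27 September 2021 (end of the 16-day waiting period, which began when the property is made available on 11 September 2021), so 2 October 2021 through 17 October 2021; done 16 October 2021, which is between those dates.
Step 5: the window is 10–43 days after 16 October 2021 (when the examination under oath is completed), so 26 October 2021 through 28 November 2021; done 26 November 2021 — within the window.
Step 6: 84 days after 26 November 2021 (when the appraisal demand is filed) is 18 February 2022; 15 February 2022 is within that limit.

Yes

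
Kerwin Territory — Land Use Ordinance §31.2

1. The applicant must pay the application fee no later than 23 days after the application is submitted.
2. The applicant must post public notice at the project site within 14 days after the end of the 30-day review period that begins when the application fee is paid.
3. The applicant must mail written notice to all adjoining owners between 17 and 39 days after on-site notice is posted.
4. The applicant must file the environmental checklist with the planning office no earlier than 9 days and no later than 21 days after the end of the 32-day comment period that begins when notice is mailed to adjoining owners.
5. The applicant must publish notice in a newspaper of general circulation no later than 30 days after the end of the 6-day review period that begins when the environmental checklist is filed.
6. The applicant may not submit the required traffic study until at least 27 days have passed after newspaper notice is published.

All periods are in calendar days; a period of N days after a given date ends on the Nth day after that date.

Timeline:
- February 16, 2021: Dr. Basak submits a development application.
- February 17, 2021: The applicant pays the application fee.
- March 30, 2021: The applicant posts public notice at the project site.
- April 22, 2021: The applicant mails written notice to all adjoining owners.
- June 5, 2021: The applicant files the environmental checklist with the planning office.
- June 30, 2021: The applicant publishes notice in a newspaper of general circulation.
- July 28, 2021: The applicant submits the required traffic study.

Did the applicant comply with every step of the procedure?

Yes

(1) due by February 16, 2021 + 23 days = March 11, 2021; done February 17, 2021 — timely.
(2) due by March 19, 2021 + 14 days = April 2, 2021; done March 30, 2021 — timely.
(3) the permitted window runs from March 30, 2021 + 17 = April 16, 2021 to March 30, 2021 + 39 = May 8, 2021; April 22, 2021 falls inside that range.
(4) the permitted window runs from May 24, 2021 + 9 = June 2, 2021 to May 24, 2021 + 21 = June 14, 2021; done June 5, 2021 — within the window.
(5) due by June 11, 2021 + 30 days = July 11, 2021; completed June 30, 2021, before the deadline.
(6) permitted from June 30, 2021 + 27 days = July 27, 2021 onward; done July 28, 2021, after the minimum wait.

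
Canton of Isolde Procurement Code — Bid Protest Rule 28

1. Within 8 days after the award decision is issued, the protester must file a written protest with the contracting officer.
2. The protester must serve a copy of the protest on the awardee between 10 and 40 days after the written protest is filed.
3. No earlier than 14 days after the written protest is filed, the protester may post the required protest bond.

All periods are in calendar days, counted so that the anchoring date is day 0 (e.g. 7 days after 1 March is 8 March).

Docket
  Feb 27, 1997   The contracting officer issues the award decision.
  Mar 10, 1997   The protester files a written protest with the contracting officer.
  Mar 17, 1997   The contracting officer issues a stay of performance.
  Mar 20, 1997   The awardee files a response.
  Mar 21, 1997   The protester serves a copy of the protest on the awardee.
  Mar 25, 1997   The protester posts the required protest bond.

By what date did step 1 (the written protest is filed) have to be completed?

Mar 7, 1997

Step 1 runs from Feb 27, 1997, when the award decision is issued. 8 days after Feb 27, 1997 is Mar 7, 1997.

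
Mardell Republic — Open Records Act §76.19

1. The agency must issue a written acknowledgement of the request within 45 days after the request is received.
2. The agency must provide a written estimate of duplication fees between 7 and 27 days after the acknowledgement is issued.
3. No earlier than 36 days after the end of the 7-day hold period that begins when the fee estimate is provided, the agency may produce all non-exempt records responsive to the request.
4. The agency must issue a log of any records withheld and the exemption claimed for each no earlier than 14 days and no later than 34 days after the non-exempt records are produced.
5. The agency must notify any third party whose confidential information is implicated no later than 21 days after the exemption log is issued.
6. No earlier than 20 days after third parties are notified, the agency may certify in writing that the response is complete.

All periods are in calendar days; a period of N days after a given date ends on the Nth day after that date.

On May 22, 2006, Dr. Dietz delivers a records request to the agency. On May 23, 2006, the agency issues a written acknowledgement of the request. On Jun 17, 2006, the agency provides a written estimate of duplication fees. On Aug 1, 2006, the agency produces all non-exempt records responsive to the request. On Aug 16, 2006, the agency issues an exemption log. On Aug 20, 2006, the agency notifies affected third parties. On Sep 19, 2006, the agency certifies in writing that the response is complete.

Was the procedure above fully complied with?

Yes

(1) due by May 22, 2006 + 45 days = Jul 6, 2006; May 23, 2006 is within that limit.
(2) the permitted window runs from May 23, 2006 + 7 = May 30, 2006 to May 23, 2006 + 27 = Jun 19, 2006; done Jun 17, 2006 — within the window.
(3) permitted from Jun 24, 2006 + 36 days = Jul 30, 2006 onward; Aug 1, 2006 is on or after that date.
(4) the permitted window runs from Aug 1, 2006 + 14 = Aug 15, 2006 to Aug 1, 2006 + 34 = Sep 4, 2006; done Aug 16, 2006, which is between those dates.
(5) due by Aug 16, 2006 + 21 days = Sep 6, 2006; done Aug 20, 2006 — timely.
(6) permitted from Aug 20, 2006 + 20 days = Sep 9, 2006 onward; done Sep 19, 2006 — permitted.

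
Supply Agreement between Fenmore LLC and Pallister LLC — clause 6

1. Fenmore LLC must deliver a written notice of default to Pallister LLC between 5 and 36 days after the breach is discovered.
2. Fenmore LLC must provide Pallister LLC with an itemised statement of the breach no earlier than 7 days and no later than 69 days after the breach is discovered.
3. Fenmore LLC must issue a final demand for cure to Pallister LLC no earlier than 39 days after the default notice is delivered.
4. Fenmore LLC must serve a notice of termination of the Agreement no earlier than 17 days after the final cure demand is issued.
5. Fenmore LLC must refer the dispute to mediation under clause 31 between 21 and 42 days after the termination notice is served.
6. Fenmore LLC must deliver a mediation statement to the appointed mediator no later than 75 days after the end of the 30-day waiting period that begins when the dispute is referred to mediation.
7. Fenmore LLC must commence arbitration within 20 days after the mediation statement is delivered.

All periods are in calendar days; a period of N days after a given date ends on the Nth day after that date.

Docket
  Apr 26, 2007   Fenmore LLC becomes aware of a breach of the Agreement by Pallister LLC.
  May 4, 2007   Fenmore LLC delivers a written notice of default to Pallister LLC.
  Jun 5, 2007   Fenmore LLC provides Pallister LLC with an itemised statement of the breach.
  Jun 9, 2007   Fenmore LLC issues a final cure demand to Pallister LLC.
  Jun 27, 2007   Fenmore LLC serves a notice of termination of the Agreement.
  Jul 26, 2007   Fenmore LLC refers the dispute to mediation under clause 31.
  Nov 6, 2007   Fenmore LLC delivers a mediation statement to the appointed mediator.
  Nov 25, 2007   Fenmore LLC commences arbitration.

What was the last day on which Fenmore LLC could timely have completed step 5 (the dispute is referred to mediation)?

Aug 8, 2007

Step 5 runs from Jun 27, 2007, when the termination notice is served. The window is 21–42 days after Jun 27, 2007; it closes on Aug 8, 2007.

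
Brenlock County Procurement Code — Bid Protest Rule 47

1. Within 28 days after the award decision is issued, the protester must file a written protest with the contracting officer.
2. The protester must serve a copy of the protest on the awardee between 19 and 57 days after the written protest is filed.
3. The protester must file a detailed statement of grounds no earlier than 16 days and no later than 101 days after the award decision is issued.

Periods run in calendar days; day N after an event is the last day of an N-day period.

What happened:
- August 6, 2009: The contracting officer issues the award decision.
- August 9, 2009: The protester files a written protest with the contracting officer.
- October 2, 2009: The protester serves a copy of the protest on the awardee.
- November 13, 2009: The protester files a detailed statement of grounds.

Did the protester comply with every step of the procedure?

Yes

(1) due by August 6, 2009 + 28 days = September 3, 2009; August 9, 2009 is within that limit.
(2) the permitted window runs from August 9, 2009 + 19 = August 28, 2009 to August 9, 2009 + 57 = October 5, 2009; October 2, 2009 falls inside that range.
(3) the permitted window runs from August 6, 2009 + 16 = August 22, 2009 to August 6, 2009 + 101 = November 15, 2009; done November 13, 2009, which is between those dates.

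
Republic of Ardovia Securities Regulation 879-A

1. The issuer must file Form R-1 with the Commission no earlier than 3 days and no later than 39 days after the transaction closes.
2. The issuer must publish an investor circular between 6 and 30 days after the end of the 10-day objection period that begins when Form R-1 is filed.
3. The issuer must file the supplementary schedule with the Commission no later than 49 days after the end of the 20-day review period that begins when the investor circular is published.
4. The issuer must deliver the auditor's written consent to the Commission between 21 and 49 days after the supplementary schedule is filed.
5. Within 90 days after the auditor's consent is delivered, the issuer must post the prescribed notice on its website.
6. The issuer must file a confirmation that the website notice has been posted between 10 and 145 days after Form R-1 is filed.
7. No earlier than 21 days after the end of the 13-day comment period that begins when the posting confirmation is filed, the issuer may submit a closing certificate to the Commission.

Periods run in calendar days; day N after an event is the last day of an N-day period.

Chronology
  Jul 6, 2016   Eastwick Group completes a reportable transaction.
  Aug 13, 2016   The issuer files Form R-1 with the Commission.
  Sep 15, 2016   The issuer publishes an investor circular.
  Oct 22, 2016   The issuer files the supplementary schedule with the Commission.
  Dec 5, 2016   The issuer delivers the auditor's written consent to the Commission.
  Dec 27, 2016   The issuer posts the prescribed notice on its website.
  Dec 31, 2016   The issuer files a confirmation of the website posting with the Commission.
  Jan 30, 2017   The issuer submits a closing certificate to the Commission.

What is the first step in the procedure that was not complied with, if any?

Step 7

Step 1 — 3 and 39 days from Jul 6, 2016 (when the transaction closes) are Jul 9, 2016 and Aug 14, 2016 respectively; Aug 13, 2016 falls inside that range.
Step 2 — 6 and 30 days from Aug 23, 2016 (end of the 10-day objection period, which began when Form R-1 is filed on Aug 13, 2016) are Aug 29, 2016 and Sep 22, 2016 respectively; Sep 15, 2016 falls inside that range.
Step 3 — counting 49 days from Oct 5, 2016 (end of the 20-day review period, which began when the investor circular is published on Sep 15, 2016) gives a deadline of Nov 23, 2016; Oct 22, 2016 is within that limit.
Step 4 — 21 and 49 days from Oct 22, 2016 (when the supplementary schedule is filed) are Nov 12, 2016 and Dec 10, 2016 respectively; Dec 5, 2016 falls inside that range.
Step 5 — counting 90 days from Dec 5, 2016 (when the auditor's consent is delivered) gives a deadline of Mar 5, 2017; done Dec 27, 2016 — timely.
Step 6 — 10 and 145 days from Aug 13, 2016 (when Form R-1 is filed) are Aug 23, 2016 and Jan 5, 2017 respectively; Dec 31, 2016 falls inside that range.
Step 7 — must wait 21 days from Jan 13, 2017 (end of the 13-day comment period, which began when the posting confirmation is filed on Dec 31, 2016), so not before Feb 3, 2017; done Jan 30, 2017 — 4 days too early.
The analysis stops there.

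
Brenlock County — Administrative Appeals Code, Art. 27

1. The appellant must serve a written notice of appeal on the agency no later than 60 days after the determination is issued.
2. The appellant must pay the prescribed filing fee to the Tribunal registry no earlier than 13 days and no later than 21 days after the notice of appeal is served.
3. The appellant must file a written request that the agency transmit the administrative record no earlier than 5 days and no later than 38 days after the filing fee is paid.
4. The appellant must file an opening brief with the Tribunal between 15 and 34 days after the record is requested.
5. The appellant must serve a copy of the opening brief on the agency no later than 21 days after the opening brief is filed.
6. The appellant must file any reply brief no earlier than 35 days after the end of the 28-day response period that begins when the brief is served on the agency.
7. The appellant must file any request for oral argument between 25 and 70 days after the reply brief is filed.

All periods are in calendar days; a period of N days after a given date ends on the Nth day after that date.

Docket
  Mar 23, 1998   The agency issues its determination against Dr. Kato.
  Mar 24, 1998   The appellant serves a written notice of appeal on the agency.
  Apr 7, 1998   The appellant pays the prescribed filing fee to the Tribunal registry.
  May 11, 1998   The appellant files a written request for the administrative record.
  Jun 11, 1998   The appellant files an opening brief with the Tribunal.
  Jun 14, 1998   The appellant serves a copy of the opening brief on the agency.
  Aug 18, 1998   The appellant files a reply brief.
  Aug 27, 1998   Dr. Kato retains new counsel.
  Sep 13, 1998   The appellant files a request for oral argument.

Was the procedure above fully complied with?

Yes

(1) due by Mar 23, 1998 + 60 days = May 22, 1998; completed Mar 24, 1998, before the deadline.
(2) the permitted window runs from Mar 24, 1998 + 13 = Apr 6, 1998 to Mar 24, 1998 + 21 = Apr 14, 1998; done Apr 7, 1998, which is between those dates.
(3) the permitted window runs from Apr 7, 1998 + 5 = Apr 12, 1998 to Apr 7, 1998 + 38 = May 15, 1998; May 11, 1998 falls inside that range.
(4) the permitted window runs from May 11, 1998 + 15 = May 26, 1998 to May 11, 1998 + 34 = Jun 14, 1998; Jun 11, 1998 falls inside that range.
(5) due by Jun 11, 1998 + 21 days = Jul 2, 1998; done Jun 14, 1998 — timely.
(6) permitted from Jul 12, 1998 + 35 days = Aug 16, 1998 onward; Aug 18, 1998 is on or after that date.
(7) the permitted window runs from Aug 18, 1998 + 25 = Sep 12, 1998 to Aug 18, 1998 + 70 = Oct 27, 1998; done Sep 13, 1998 — within the window.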